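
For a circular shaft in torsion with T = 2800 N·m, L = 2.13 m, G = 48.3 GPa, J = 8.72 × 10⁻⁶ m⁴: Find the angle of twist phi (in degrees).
Model: a circular shaft in torsion, so phi = (T·L) / (G·J).
Convert to SI units:
  G = 48.3 GPa = 4.83 × 10¹⁰ Pa
Substitute:
  phi = (2800 × 2.13) / ((4.83 × 10¹⁰) × (8.72 × 10⁻⁶))
  phi = 0.01416 rad
Convert to degrees: phi = 0.01416 × 180/π = 0.8113°
Final answer: phi = 0.8113°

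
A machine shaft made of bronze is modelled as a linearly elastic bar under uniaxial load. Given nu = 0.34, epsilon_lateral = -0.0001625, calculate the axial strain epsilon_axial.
Model: a linearly elastic bar under uniaxial load, so epsilon_lateral = -nu·epsilon_axial.
Solve for epsilon_axial: epsilon_axial = -epsilon_lateral / nu.
Substitute:
  epsilon_axial = -(-0.0001625) / 0.34
  epsilon_axial = 0.0004779
Final answer: epsilon_axial = 0.0004779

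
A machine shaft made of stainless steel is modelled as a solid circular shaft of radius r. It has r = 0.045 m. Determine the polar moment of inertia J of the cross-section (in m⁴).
Model: a solid circular shaft of radius r, so J = (π·r^4) / 2.
Substitute:
  J = (π × 0.045^4) / 2
  J = 6.441 × 10⁻⁶ m⁴
Final answer: J = 6.441 × 10⁻⁶ m⁴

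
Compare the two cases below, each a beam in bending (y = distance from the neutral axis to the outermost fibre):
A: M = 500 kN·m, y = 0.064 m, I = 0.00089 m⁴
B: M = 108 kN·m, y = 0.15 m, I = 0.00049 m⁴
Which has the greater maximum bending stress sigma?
Model: a beam in bending (y = distance from the neutral axis to the outermost fibre), so sigma = (M·y) / I (SI units).
  A: sigma = (500000 × 0.064) / 0.00089 = 3.596 × 10⁷ Pa = 35.96 MPa
  B: sigma = (108000 × 0.15) / 0.00049 = 3.306 × 10⁷ Pa = 33.06 MPa
35.96 MPa > 33.06 MPa, so A is larger.
Final answer: A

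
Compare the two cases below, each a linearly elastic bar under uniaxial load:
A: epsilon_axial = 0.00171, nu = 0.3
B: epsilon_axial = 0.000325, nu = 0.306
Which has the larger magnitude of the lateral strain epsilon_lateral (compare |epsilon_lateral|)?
Model: a linearly elastic bar under uniaxial load, so epsilon_lateral = -nu·epsilon_axial (SI units).
  A: epsilon_lateral = -(0.3 × 0.00171) = -0.000513
  B: epsilon_lateral = -(0.306 × 0.000325) = -9.945 × 10⁻⁵
|epsilon_lateral|: A = 0.000513, B = 9.945 × 10⁻⁵, so A is larger in magnitude.
Final answer: A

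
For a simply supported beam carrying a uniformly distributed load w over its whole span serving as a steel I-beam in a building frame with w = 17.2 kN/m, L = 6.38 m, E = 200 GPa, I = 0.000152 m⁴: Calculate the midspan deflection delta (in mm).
Model: a simply supported beam carrying a uniformly distributed load w over its whole span, so delta = (5·w·L^4) / (384·E·I).
Convert to SI units:
  w = 17.2 kN/m = 17200 N/m
  E = 200 GPa = 2 × 10¹¹ Pa
Substitute:
  delta = (5 × 17200 × 6.38^4) / (384 × (2 × 10¹¹) × 0.000152)
  delta = 0.01221 m
Convert: delta = 0.01221 m = 12.21 mm
Final answer: delta = 12.21 mm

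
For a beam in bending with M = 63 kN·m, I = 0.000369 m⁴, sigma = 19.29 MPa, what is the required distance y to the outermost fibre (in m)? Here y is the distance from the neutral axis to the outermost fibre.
Model: a beam in bending, so sigma = (M·y) / I.
Solve for y: y = (sigma·I) / M.
Convert to SI units:
  M = 63 kN·m = 63000 N·m
  sigma = 19.29 MPa = 1.929 × 10⁷ Pa
Substitute:
  y = ((1.929 × 10⁷) × 0.000369) / 63000
  y = 0.113 m
Final answer: y = 0.113 m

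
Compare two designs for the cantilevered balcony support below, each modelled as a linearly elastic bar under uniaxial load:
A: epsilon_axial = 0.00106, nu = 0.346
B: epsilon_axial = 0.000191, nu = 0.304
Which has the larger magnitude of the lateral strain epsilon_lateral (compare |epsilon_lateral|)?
Model: a linearly elastic bar under uniaxial load, so epsilon_lateral = -nu·epsilon_axial (SI units).
  A: epsilon_lateral = -(0.346 × 0.00106) = -0.0003668
  B: epsilon_lateral = -(0.304 × 0.000191) = -5.806 × 10⁻⁵
|epsilon_lateral|: A = 0.0003668, B = 5.806 × 10⁻⁵, so A is larger in magnitude.
Final answer: A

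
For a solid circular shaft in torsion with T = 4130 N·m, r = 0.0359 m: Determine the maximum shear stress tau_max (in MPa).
Model: a solid circular shaft in torsion, so tau_max = (2·T) / (π·r^3).
Substitute:
  tau_max = (2 × 4130) / (π × 0.0359^3)
  tau_max = 5.683 × 10⁷ Pa
Convert: tau_max = 5.683 × 10⁷ Pa = 56.83 MPa
Final answer: tau_max = 56.83 MPa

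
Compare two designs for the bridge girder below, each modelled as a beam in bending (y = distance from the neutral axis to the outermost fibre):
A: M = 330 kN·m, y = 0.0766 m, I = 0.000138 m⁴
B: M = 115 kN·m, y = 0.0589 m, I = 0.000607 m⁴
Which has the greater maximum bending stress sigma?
Model: a beam in bending (y = distance from the neutral axis to the outermost fibre), so sigma = (M·y) / I (SI units).
  A: sigma = (330000 × 0.0766) / 0.000138 = 1.832 × 10⁸ Pa = 183.2 MPa
  B: sigma = (115000 × 0.0589) / 0.000607 = 1.116 × 10⁷ Pa = 11.16 MPa
183.2 MPa > 11.16 MPa, so A is larger.
Final answer: A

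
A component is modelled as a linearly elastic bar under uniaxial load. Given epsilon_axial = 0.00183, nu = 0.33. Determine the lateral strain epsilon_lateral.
Model: a linearly elastic bar under uniaxial load, so epsilon_lateral = -nu·epsilon_axial.
Substitute:
  epsilon_lateral = -(0.33 × 0.00183)
  epsilon_lateral = -0.0006039
Final answer: epsilon_lateral = -0.0006039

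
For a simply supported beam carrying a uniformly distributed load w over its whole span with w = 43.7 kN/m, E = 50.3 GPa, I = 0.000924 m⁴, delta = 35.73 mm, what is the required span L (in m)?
Model: a simply supported beam carrying a uniformly distributed load w over its whole span, so delta = (5·w·L^4) / (384·E·I).
Solve for L: L = ((384·delta·E·I) / (5·w))^(1/4).
Convert to SI units:
  w = 43.7 kN/m = 43700 N/m
  E = 50.3 GPa = 5.03 × 10¹⁰ Pa
  delta = 35.73 mm = 0.03573 m
Substitute:
  L = ((384 × 0.03573 × (5.03 × 10¹⁰) × 0.000924) / (5 × 43700))^(1/4)
  L = 7.35 m
Final answer: L = 7.35 m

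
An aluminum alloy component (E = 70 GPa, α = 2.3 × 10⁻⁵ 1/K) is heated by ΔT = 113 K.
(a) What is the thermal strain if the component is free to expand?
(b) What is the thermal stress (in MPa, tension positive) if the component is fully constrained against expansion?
(a) Free thermal strain ε_th = α·ΔT = (2.3 × 10⁻⁵) × 113 = 0.002599
(b) Fully constrained, the expansion is suppressed, so σ = -E·α·ΔT. Convert E = 70 GPa = 7 × 10¹⁰ Pa.
  σ = -(7 × 10¹⁰) × (2.3 × 10⁻⁵) × 113 = -1.819 × 10⁸ Pa = -181.9 MPa (compressive)
Final answer: (a) ε_th = 0.002599, (b) σ = -181.9 MPa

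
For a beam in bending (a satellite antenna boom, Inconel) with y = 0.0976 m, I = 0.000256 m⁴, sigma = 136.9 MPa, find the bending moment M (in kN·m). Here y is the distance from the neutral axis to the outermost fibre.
Model: a beam in bending, so sigma = (M·y) / I.
Solve for M: M = (sigma·I) / y.
Convert to SI units:
  sigma = 136.9 MPa = 1.369 × 10⁸ Pa
Substitute:
  M = ((1.369 × 10⁸) × 0.000256) / 0.0976
  M = 359100 N·m
Convert: M = 359100 N·m = 359.1 kN·m
Final answer: M = 359.1 kN·m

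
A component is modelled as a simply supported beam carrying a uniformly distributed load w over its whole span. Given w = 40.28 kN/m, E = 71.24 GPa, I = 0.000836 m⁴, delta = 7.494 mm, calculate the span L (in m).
Model: a simply supported beam carrying a uniformly distributed load w over its whole span, so delta = (5·w·L^4) / (384·E·I).
Solve for L: L = ((384·delta·E·I) / (5·w))^(1/4).
Convert to SI units:
  w = 40.28 kN/m = 40280 N/m
  E = 71.24 GPa = 7.124 × 10¹⁰ Pa
  delta = 7.494 mm = 0.007494 m
Substitute:
  L = ((384 × 0.007494 × (7.124 × 10¹⁰) × 0.000836) / (5 × 40280))^(1/4)
  L = 5.401 m
Final answer: L = 5.401 m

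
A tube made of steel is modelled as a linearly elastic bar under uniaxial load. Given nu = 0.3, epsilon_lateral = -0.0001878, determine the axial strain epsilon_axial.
Model: a linearly elastic bar under uniaxial load, so epsilon_lateral = -nu·epsilon_axial.
Solve for epsilon_axial: epsilon_axial = -epsilon_lateral / nu.
Substitute:
  epsilon_axial = -(-0.0001878) / 0.3
  epsilon_axial = 0.000626
Final answer: epsilon_axial = 0.000626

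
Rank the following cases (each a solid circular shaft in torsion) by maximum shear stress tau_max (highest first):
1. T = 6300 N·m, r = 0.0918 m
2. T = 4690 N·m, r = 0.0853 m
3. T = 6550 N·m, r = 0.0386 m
Model: a solid circular shaft in torsion, so tau_max = (2·T) / (π·r^3) (SI units).
  Case 1: tau_max = (2 × 6300) / (π × 0.0918^3) = 5.184 × 10⁶ Pa = 5.184 MPa
  Case 2: tau_max = (2 × 4690) / (π × 0.0853^3) = 4.811 × 10⁶ Pa = 4.811 MPa
  Case 3: tau_max = (2 × 6550) / (π × 0.0386^3) = 7.25 × 10⁷ Pa = 72.5 MPa
Ordering: 72.5 MPa (case 3) > 5.184 MPa (case 1) > 4.811 MPa (case 2)
Final answer: 3, 1, 2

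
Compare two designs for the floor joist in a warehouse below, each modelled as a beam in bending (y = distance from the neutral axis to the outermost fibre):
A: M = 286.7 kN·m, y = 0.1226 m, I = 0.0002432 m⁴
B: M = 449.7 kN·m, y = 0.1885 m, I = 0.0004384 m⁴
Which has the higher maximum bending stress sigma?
Model: a beam in bending (y = distance from the neutral axis to the outermost fibre), so sigma = (M·y) / I (SI units).
  A: sigma = (286700 × 0.1226) / 0.0002432 = 1.445 × 10⁸ Pa = 144.5 MPa
  B: sigma = (449700 × 0.1885) / 0.0004384 = 1.934 × 10⁸ Pa = 193.4 MPa
193.4 MPa > 144.5 MPa, so B is larger.
Final answer: B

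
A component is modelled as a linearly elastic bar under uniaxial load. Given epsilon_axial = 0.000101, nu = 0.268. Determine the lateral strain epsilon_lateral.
Model: a linearly elastic bar under uniaxial load, so epsilon_lateral = -nu·epsilon_axial.
Substitute:
  epsilon_lateral = -(0.268 × 0.000101)
  epsilon_lateral = -2.707 × 10⁻⁵
Final answer: epsilon_lateral = -2.707 × 10⁻⁵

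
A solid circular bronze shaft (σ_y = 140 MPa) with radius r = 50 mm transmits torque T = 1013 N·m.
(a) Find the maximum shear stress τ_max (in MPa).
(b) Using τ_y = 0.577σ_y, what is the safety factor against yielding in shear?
(a) For a solid circular shaft, τ_max = T·r/J with J = π·r^4/2, i.e. τ_max = 2·T / (π·r^3). Convert r = 50 mm = 0.05 m.
  τ_max = (2 × 1013) / (π × 0.05^3) = 5.159 × 10⁶ Pa = 5.159 MPa
(b) τ_y = 0.577 × 140 = 80.78 MPa
  SF = τ_y/τ_max = 80.78 / 5.159 = 15.66
Final answer: (a) τ_max = 5.159 MPa, (b) SF = 15.66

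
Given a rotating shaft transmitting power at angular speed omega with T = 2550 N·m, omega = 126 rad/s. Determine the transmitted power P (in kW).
Model: a rotating shaft transmitting power at angular speed omega, so P = T·omega.
Substitute:
  P = 2550 × 126
  P = 321300 W
Convert: P = 321300 W = 321.3 kW
Final answer: P = 321.3 kW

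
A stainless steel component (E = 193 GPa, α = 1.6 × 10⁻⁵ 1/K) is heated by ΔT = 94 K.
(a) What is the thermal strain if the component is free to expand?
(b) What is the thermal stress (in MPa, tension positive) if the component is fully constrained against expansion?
(a) Free thermal strain ε_th = α·ΔT = (1.6 × 10⁻⁵) × 94 = 0.001504
(b) Fully constrained, the expansion is suppressed, so σ = -E·α·ΔT. Convert E = 193 GPa = 1.93 × 10¹¹ Pa.
  σ = -(1.93 × 10¹¹) × (1.6 × 10⁻⁵) × 94 = -2.903 × 10⁸ Pa = -290.3 MPa (compressive)
Final answer: (a) ε_th = 0.001504, (b) σ = -290.3 MPa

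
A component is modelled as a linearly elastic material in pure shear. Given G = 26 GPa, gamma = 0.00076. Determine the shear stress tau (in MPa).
Model: a linearly elastic material in pure shear, so tau = G·gamma.
Convert to SI units:
  G = 26 GPa = 2.6 × 10¹⁰ Pa
Substitute:
  tau = (2.6 × 10¹⁰) × 0.00076
  tau = 1.976 × 10⁷ Pa
Convert: tau = 1.976 × 10⁷ Pa = 19.76 MPa
Final answer: tau = 19.76 MPa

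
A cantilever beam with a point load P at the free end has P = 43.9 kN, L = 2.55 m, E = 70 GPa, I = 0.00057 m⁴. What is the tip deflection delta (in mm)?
Model: a cantilever beam with a point load P at the free end, so delta = (P·L^3) / (3·E·I).
Convert to SI units:
  P = 43.9 kN = 43900 N
  E = 70 GPa = 7 × 10¹⁰ Pa
Substitute:
  delta = (43900 × 2.55^3) / (3 × (7 × 10¹⁰) × 0.00057)
  delta = 0.006081 m
Convert: delta = 0.006081 m = 6.081 mm
Final answer: delta = 6.081 mm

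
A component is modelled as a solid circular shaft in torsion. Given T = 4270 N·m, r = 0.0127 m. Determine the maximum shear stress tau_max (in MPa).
Model: a solid circular shaft in torsion, so tau_max = (2·T) / (π·r^3).
Substitute:
  tau_max = (2 × 4270) / (π × 0.0127^3)
  tau_max = 1.327 × 10⁹ Pa
Convert: tau_max = 1.327 × 10⁹ Pa = 1327 MPa
Final answer: tau_max = 1327 MPa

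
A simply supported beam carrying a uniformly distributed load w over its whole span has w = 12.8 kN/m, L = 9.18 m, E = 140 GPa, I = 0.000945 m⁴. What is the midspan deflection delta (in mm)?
Model: a simply supported beam carrying a uniformly distributed load w over its whole span, so delta = (5·w·L^4) / (384·E·I).
Convert to SI units:
  w = 12.8 kN/m = 12800 N/m
  E = 140 GPa = 1.4 × 10¹¹ Pa
Substitute:
  delta = (5 × 12800 × 9.18^4) / (384 × (1.4 × 10¹¹) × 0.000945)
  delta = 0.008947 m
Convert: delta = 0.008947 m = 8.947 mm
Final answer: delta = 8.947 mm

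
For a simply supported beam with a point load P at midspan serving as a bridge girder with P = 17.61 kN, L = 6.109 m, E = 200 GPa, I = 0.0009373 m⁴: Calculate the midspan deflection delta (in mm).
Model: a simply supported beam with a point load P at midspan, so delta = (P·L^3) / (48·E·I).
Convert to SI units:
  P = 17.61 kN = 17610 N
  E = 200 GPa = 2 × 10¹¹ Pa
Substitute:
  delta = (17610 × 6.109^3) / (48 × (2 × 10¹¹) × 0.0009373)
  delta = 0.0004462 m
Convert: delta = 0.0004462 m = 0.4462 mm
Final answer: delta = 0.4462 mm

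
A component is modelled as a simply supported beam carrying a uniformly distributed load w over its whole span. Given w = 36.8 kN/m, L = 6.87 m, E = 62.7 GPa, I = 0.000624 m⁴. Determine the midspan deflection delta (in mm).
Model: a simply supported beam carrying a uniformly distributed load w over its whole span, so delta = (5·w·L^4) / (384·E·I).
Convert to SI units:
  w = 36.8 kN/m = 36800 N/m
  E = 62.7 GPa = 6.27 × 10¹⁰ Pa
Substitute:
  delta = (5 × 36800 × 6.87^4) / (384 × (6.27 × 10¹⁰) × 0.000624)
  delta = 0.02728 m
Convert: delta = 0.02728 m = 27.28 mm
Final answer: delta = 27.28 mm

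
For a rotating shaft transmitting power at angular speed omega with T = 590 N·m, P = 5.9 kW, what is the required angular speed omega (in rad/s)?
Model: a rotating shaft transmitting power at angular speed omega, so P = T·omega.
Solve for omega: omega = P / T.
Convert to SI units:
  P = 5.9 kW = 5900 W
Substitute:
  omega = 5900 / 590
  omega = 10 rad/s
Final answer: omega = 10 rad/s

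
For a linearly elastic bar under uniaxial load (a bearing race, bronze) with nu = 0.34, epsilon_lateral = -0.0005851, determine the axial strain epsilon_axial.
Model: a linearly elastic bar under uniaxial load, so epsilon_lateral = -nu·epsilon_axial.
Solve for epsilon_axial: epsilon_axial = -epsilon_lateral / nu.
Substitute:
  epsilon_axial = -(-0.0005851) / 0.34
  epsilon_axial = 0.001721
Final answer: epsilon_axial = 0.001721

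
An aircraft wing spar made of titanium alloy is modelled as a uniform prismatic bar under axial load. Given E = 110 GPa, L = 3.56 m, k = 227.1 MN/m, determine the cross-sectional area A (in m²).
Model: a uniform prismatic bar under axial load, so k = (A·E) / L.
Solve for A: A = (k·L) / E.
Convert to SI units:
  E = 110 GPa = 1.1 × 10¹¹ Pa
  k = 227.1 MN/m = 2.271 × 10⁸ N/m
Substitute:
  A = ((2.271 × 10⁸) × 3.56) / (1.1 × 10¹¹)
  A = 0.00735 m²
Final answer: A = 0.00735 m²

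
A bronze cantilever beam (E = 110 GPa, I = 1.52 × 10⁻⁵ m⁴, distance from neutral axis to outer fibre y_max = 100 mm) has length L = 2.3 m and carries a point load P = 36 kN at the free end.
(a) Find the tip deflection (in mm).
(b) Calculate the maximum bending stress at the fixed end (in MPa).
(a) Tip deflection of a cantilever with an end point load: δ = P·L^3 / (3·E·I). Convert P = 36 kN = 36000 N, E = 110 GPa = 1.1 × 10¹¹ Pa.
  δ = (36000 × 2.3^3) / (3 × (1.1 × 10¹¹) × (1.52 × 10⁻⁵)) = 0.08732 m = 87.32 mm
(b) Maximum bending moment at the fixed end: M = P·L = 36000 × 2.3 = 82800 N·m. Convert y_max = 100 mm = 0.1 m.
  σ = M·y_max / I = (82800 × 0.1) / (1.52 × 10⁻⁵) = 5.447 × 10⁸ Pa = 544.7 MPa
Final answer: (a) δ = 87.32 mm, (b) σ = 544.7 MPa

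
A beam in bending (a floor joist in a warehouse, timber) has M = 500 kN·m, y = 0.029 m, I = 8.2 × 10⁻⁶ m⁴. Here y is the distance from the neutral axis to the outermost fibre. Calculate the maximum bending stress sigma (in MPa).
Model: a beam in bending, so sigma = (M·y) / I.
Convert to SI units:
  M = 500 kN·m = 500000 N·m
Substitute:
  sigma = (500000 × 0.029) / (8.2 × 10⁻⁶)
  sigma = 1.768 × 10⁹ Pa
Convert: sigma = 1.768 × 10⁹ Pa = 1768 MPa
Final answer: sigma = 1768 MPa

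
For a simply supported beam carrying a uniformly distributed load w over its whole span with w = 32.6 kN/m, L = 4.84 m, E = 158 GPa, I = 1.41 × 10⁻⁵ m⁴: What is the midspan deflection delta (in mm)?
Model: a simply supported beam carrying a uniformly distributed load w over its whole span, so delta = (5·w·L^4) / (384·E·I).
Convert to SI units:
  w = 32.6 kN/m = 32600 N/m
  E = 158 GPa = 1.58 × 10¹¹ Pa
Substitute:
  delta = (5 × 32600 × 4.84^4) / (384 × (1.58 × 10¹¹) × (1.41 × 10⁻⁵))
  delta = 0.1046 m
Convert: delta = 0.1046 m = 104.6 mm
Final answer: delta = 104.6 mm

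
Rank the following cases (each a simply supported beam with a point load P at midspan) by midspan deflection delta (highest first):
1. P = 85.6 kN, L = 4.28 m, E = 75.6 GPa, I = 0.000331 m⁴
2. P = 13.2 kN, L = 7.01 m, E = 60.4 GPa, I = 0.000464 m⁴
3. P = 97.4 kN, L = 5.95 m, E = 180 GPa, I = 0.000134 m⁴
Model: a simply supported beam with a point load P at midspan, so delta = (P·L^3) / (48·E·I) (SI units).
  Case 1: delta = (85600 × 4.28^3) / (48 × (7.56 × 10¹⁰) × 0.000331) = 0.005587 m = 5.587 mm
  Case 2: delta = (13200 × 7.01^3) / (48 × (6.04 × 10¹⁰) × 0.000464) = 0.00338 m = 3.38 mm
  Case 3: delta = (97400 × 5.95^3) / (48 × (1.8 × 10¹¹) × 0.000134) = 0.01772 m = 17.72 mm
Ordering: 17.72 mm (case 3) > 5.587 mm (case 1) > 3.38 mm (case 2)
Final answer: 3, 1, 2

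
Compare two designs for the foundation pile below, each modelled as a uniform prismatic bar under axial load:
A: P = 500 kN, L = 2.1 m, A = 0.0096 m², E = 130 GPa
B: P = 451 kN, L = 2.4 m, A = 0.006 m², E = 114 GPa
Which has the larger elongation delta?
Model: a uniform prismatic bar under axial load, so delta = (P·L) / (A·E) (SI units).
  A: delta = (500000 × 2.1) / (0.0096 × (1.3 × 10¹¹)) = 0.0008413 m = 0.8413 mm
  B: delta = (451000 × 2.4) / (0.006 × (1.14 × 10¹¹)) = 0.001582 m = 1.582 mm
1.582 mm > 0.8413 mm, so B is larger.
Final answer: B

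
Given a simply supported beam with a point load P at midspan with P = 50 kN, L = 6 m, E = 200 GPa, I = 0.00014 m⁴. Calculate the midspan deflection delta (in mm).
Model: a simply supported beam with a point load P at midspan, so delta = (P·L^3) / (48·E·I).
Convert to SI units:
  P = 50 kN = 50000 N
  E = 200 GPa = 2 × 10¹¹ Pa
Substitute:
  delta = (50000 × 6^3) / (48 × (2 × 10¹¹) × 0.00014)
  delta = 0.008036 m
Convert: delta = 0.008036 m = 8.036 mm
Final answer: delta = 8.036 mm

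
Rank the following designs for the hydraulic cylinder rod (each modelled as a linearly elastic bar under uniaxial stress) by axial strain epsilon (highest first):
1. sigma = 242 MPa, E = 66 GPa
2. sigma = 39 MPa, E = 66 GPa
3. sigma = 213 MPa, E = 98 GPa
Model: a linearly elastic bar under uniaxial stress, so epsilon = sigma / E (SI units).
  Case 1: epsilon = (2.42 × 10⁸) / (6.6 × 10¹⁰) = 0.003667
  Case 2: epsilon = (3.9 × 10⁷) / (6.6 × 10¹⁰) = 0.0005909
  Case 3: epsilon = (2.13 × 10⁸) / (9.8 × 10¹⁰) = 0.002173
Ordering: 0.003667 (case 1) > 0.002173 (case 3) > 0.0005909 (case 2)
Final answer: 1, 3, 2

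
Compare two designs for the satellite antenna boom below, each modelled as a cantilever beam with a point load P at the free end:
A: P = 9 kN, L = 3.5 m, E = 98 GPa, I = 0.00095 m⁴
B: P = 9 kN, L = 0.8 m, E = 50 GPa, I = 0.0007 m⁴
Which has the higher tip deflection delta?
Model: a cantilever beam with a point load P at the free end, so delta = (P·L^3) / (3·E·I) (SI units).
  A: delta = (9000 × 3.5^3) / (3 × (9.8 × 10¹⁰) × 0.00095) = 0.001382 m = 1.382 mm
  B: delta = (9000 × 0.8^3) / (3 × (5 × 10¹⁰) × 0.0007) = 4.389 × 10⁻⁵ m = 0.04389 mm
1.382 mm > 0.04389 mm, so A is larger.
Final answer: A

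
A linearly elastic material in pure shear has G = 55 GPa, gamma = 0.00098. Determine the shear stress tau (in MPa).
Model: a linearly elastic material in pure shear, so tau = G·gamma.
Convert to SI units:
  G = 55 GPa = 5.5 × 10¹⁰ Pa
Substitute:
  tau = (5.5 × 10¹⁰) × 0.00098
  tau = 5.39 × 10⁷ Pa
Convert: tau = 5.39 × 10⁷ Pa = 53.9 MPa
Final answer: tau = 53.9 MPa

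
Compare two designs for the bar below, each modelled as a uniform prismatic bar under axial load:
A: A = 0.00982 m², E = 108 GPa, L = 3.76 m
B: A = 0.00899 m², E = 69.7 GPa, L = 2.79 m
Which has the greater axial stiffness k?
Model: a uniform prismatic bar under axial load, so k = (A·E) / L (SI units).
  A: k = (0.00982 × (1.08 × 10¹¹)) / 3.76 = 2.821 × 10⁸ N/m = 282.1 MN/m
  B: k = (0.00899 × (6.97 × 10¹⁰)) / 2.79 = 2.246 × 10⁸ N/m = 224.6 MN/m
282.1 MN/m > 224.6 MN/m, so A is larger.
Final answer: A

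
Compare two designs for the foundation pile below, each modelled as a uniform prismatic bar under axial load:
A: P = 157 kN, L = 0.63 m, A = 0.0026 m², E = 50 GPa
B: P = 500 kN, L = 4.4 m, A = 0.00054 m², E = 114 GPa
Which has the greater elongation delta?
Model: a uniform prismatic bar under axial load, so delta = (P·L) / (A·E) (SI units).
  A: delta = (157000 × 0.63) / (0.0026 × (5 × 10¹⁰)) = 0.0007608 m = 0.7608 mm
  B: delta = (500000 × 4.4) / (0.00054 × (1.14 × 10¹¹)) = 0.03574 m = 35.74 mm
35.74 mm > 0.7608 mm, so B is larger.
Final answer: B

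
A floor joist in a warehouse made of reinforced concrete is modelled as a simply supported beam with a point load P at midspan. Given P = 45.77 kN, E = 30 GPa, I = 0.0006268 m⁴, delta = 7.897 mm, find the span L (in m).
Model: a simply supported beam with a point load P at midspan, so delta = (P·L^3) / (48·E·I).
Solve for L: L = ((48·delta·E·I) / P)^(1/3).
Convert to SI units:
  P = 45.77 kN = 45770 N
  E = 30 GPa = 3 × 10¹⁰ Pa
  delta = 7.897 mm = 0.007897 m
Substitute:
  L = ((48 × 0.007897 × (3 × 10¹⁰) × 0.0006268) / 45770)^(1/3)
  L = 5.38 m
Final answer: L = 5.38 m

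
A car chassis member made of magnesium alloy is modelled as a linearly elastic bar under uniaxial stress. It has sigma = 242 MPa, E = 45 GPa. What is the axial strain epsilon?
Model: a linearly elastic bar under uniaxial stress, so epsilon = sigma / E.
Convert to SI units:
  sigma = 242 MPa = 2.42 × 10⁸ Pa
  E = 45 GPa = 4.5 × 10¹⁰ Pa
Substitute:
  epsilon = (2.42 × 10⁸) / (4.5 × 10¹⁰)
  epsilon = 0.005378
Final answer: epsilon = 0.005378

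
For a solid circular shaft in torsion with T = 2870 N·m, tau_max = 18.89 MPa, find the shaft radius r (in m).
Model: a solid circular shaft in torsion, so tau_max = (2·T) / (π·r^3).
Solve for r: r = ((2·T) / (π·tau_max))^(1/3).
Convert to SI units:
  tau_max = 18.89 MPa = 1.889 × 10⁷ Pa
Substitute:
  r = ((2 × 2870) / (π × (1.889 × 10⁷)))^(1/3)
  r = 0.0459 m
Final answer: r = 0.0459 m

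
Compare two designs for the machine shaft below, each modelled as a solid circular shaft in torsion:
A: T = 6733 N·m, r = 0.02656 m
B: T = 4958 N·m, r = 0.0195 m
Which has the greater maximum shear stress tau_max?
Model: a solid circular shaft in torsion, so tau_max = (2·T) / (π·r^3) (SI units).
  A: tau_max = (2 × 6733) / (π × 0.02656^3) = 2.288 × 10⁸ Pa = 228.8 MPa
  B: tau_max = (2 × 4958) / (π × 0.0195^3) = 4.257 × 10⁸ Pa = 425.7 MPa
425.7 MPa > 228.8 MPa, so B is larger.
Final answer: B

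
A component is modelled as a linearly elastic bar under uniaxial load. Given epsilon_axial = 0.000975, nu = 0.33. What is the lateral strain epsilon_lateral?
Model: a linearly elastic bar under uniaxial load, so epsilon_lateral = -nu·epsilon_axial.
Substitute:
  epsilon_lateral = -(0.33 × 0.000975)
  epsilon_lateral = -0.0003217
Final answer: epsilon_lateral = -0.0003217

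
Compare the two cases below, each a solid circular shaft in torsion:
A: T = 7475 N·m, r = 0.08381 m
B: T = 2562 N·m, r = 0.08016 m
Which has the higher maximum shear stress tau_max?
Model: a solid circular shaft in torsion, so tau_max = (2·T) / (π·r^3) (SI units).
  A: tau_max = (2 × 7475) / (π × 0.08381^3) = 8.084 × 10⁶ Pa = 8.084 MPa
  B: tau_max = (2 × 2562) / (π × 0.08016^3) = 3.167 × 10⁶ Pa = 3.167 MPa
8.084 MPa > 3.167 MPa, so A is larger.
Final answer: A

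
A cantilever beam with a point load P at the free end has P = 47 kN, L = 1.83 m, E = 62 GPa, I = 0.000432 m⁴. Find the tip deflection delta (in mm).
Model: a cantilever beam with a point load P at the free end, so delta = (P·L^3) / (3·E·I).
Convert to SI units:
  P = 47 kN = 47000 N
  E = 62 GPa = 6.2 × 10¹⁰ Pa
Substitute:
  delta = (47000 × 1.83^3) / (3 × (6.2 × 10¹⁰) × 0.000432)
  delta = 0.003585 m
Convert: delta = 0.003585 m = 3.585 mm
Final answer: delta = 3.585 mm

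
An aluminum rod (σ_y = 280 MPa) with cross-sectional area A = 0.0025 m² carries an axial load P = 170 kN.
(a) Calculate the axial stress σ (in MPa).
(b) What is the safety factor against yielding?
(a) Axial stress σ = P/A. Convert P = 170 kN = 170000 N.
  σ = 170000 / 0.0025 = 6.8 × 10⁷ Pa = 68 MPa
(b) Safety factor SF = σ_y/σ = 280 / 68 = 4.118
Final answer: (a) σ = 68 MPa, (b) SF = 4.118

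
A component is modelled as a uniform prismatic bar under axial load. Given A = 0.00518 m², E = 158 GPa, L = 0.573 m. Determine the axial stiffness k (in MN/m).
Model: a uniform prismatic bar under axial load, so k = (A·E) / L.
Convert to SI units:
  E = 158 GPa = 1.58 × 10¹¹ Pa
Substitute:
  k = (0.00518 × (1.58 × 10¹¹)) / 0.573
  k = 1.428 × 10⁹ N/m
Convert: k = 1.428 × 10⁹ N/m = 1428 MN/m
Final answer: k = 1428 MN/m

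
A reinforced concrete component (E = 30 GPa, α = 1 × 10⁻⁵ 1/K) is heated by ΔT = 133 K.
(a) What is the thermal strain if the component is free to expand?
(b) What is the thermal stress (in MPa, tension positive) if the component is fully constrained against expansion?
(a) Free thermal strain ε_th = α·ΔT = (1 × 10⁻⁵) × 133 = 0.00133
(b) Fully constrained, the expansion is suppressed, so σ = -E·α·ΔT. Convert E = 30 GPa = 3 × 10¹⁰ Pa.
  σ = -(3 × 10¹⁰) × (1 × 10⁻⁵) × 133 = -3.99 × 10⁷ Pa = -39.9 MPa (compressive)
Final answer: (a) ε_th = 0.00133, (b) σ = -39.9 MPa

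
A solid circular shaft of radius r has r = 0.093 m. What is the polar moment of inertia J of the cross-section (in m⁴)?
Model: a solid circular shaft of radius r, so J = (π·r^4) / 2.
Substitute:
  J = (π × 0.093^4) / 2
  J = 0.0001175 m⁴
Final answer: J = 0.0001175 m⁴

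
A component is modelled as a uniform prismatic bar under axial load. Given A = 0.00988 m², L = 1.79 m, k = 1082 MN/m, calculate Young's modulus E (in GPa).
Model: a uniform prismatic bar under axial load, so k = (A·E) / L.
Solve for E: E = (k·L) / A.
Convert to SI units:
  k = 1082 MN/m = 1.082 × 10⁹ N/m
Substitute:
  E = ((1.082 × 10⁹) × 1.79) / 0.00988
  E = 1.96 × 10¹¹ Pa
Convert: E = 1.96 × 10¹¹ Pa = 196 GPa
Final answer: E = 196 GPa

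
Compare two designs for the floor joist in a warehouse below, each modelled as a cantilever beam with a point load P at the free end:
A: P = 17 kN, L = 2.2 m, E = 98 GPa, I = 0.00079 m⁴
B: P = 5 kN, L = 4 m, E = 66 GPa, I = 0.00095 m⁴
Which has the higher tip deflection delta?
Model: a cantilever beam with a point load P at the free end, so delta = (P·L^3) / (3·E·I) (SI units).
  A: delta = (17000 × 2.2^3) / (3 × (9.8 × 10¹⁰) × 0.00079) = 0.0007794 m = 0.7794 mm
  B: delta = (5000 × 4^3) / (3 × (6.6 × 10¹⁰) × 0.00095) = 0.001701 m = 1.701 mm
1.701 mm > 0.7794 mm, so B is larger.
Final answer: B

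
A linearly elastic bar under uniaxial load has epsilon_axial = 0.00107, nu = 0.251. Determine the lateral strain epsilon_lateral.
Model: a linearly elastic bar under uniaxial load, so epsilon_lateral = -nu·epsilon_axial.
Substitute:
  epsilon_lateral = -(0.251 × 0.00107)
  epsilon_lateral = -0.0002686
Final answer: epsilon_lateral = -0.0002686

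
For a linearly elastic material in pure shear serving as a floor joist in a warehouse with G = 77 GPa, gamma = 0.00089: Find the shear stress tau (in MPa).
Model: a linearly elastic material in pure shear, so tau = G·gamma.
Convert to SI units:
  G = 77 GPa = 7.7 × 10¹⁰ Pa
Substitute:
  tau = (7.7 × 10¹⁰) × 0.00089
  tau = 6.853 × 10⁷ Pa
Convert: tau = 6.853 × 10⁷ Pa = 68.53 MPa
Final answer: tau = 68.53 MPa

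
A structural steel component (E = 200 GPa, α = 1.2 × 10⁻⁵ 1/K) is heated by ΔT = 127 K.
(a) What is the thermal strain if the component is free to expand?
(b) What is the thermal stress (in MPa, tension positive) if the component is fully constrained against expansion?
(a) Free thermal strain ε_th = α·ΔT = (1.2 × 10⁻⁵) × 127 = 0.001524
(b) Fully constrained, the expansion is suppressed, so σ = -E·α·ΔT. Convert E = 200 GPa = 2 × 10¹¹ Pa.
  σ = -(2 × 10¹¹) × (1.2 × 10⁻⁵) × 127 = -3.048 × 10⁸ Pa = -304.8 MPa (compressive)
Final answer: (a) ε_th = 0.001524, (b) σ = -304.8 MPa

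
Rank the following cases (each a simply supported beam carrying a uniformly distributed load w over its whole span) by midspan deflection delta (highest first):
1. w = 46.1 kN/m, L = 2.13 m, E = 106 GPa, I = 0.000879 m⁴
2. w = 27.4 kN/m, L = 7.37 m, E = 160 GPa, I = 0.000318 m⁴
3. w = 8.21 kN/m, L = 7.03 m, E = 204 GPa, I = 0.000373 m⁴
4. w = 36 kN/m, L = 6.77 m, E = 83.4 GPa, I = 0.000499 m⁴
Model: a simply supported beam carrying a uniformly distributed load w over its whole span, so delta = (5·w·L^4) / (384·E·I) (SI units).
  Case 1: delta = (5 × 46100 × 2.13^4) / (384 × (1.06 × 10¹¹) × 0.000879) = 0.0001326 m = 0.1326 mm
  Case 2: delta = (5 × 27400 × 7.37^4) / (384 × (1.6 × 10¹¹) × 0.000318) = 0.02069 m = 20.69 mm
  Case 3: delta = (5 × 8210 × 7.03^4) / (384 × (2.04 × 10¹¹) × 0.000373) = 0.003431 m = 3.431 mm
  Case 4: delta = (5 × 36000 × 6.77^4) / (384 × (8.34 × 10¹⁰) × 0.000499) = 0.02366 m = 23.66 mm
Ordering: 23.66 mm (case 4) > 20.69 mm (case 2) > 3.431 mm (case 3) > 0.1326 mm (case 1)
Final answer: 4, 2, 3, 1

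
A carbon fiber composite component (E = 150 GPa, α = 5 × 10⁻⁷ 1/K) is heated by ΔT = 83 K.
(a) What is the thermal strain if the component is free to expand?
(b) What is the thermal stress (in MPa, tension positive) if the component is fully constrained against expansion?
(a) Free thermal strain ε_th = α·ΔT = (5 × 10⁻⁷) × 83 = 4.15 × 10⁻⁵
(b) Fully constrained, the expansion is suppressed, so σ = -E·α·ΔT. Convert E = 150 GPa = 1.5 × 10¹¹ Pa.
  σ = -(1.5 × 10¹¹) × (5 × 10⁻⁷) × 83 = -6.225 × 10⁶ Pa = -6.225 MPa (compressive)
Final answer: (a) ε_th = 4.15 × 10⁻⁵, (b) σ = -6.225 MPa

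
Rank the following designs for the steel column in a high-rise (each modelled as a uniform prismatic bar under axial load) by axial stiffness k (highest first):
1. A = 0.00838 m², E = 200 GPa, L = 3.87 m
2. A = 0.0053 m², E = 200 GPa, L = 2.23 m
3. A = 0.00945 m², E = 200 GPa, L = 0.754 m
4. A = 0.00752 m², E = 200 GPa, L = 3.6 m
Model: a uniform prismatic bar under axial load, so k = (A·E) / L (SI units).
  Case 1: k = (0.00838 × (2 × 10¹¹)) / 3.87 = 4.331 × 10⁸ N/m = 433.1 MN/m
  Case 2: k = (0.0053 × (2 × 10¹¹)) / 2.23 = 4.753 × 10⁸ N/m = 475.3 MN/m
  Case 3: k = (0.00945 × (2 × 10¹¹)) / 0.754 = 2.507 × 10⁹ N/m = 2507 MN/m
  Case 4: k = (0.00752 × (2 × 10¹¹)) / 3.6 = 4.178 × 10⁸ N/m = 417.8 MN/m
Ordering: 2507 MN/m (case 3) > 475.3 MN/m (case 2) > 433.1 MN/m (case 1) > 417.8 MN/m (case 4)
Final answer: 3, 2, 1, 4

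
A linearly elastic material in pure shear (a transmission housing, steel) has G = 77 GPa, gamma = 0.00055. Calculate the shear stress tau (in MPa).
Model: a linearly elastic material in pure shear, so tau = G·gamma.
Convert to SI units:
  G = 77 GPa = 7.7 × 10¹⁰ Pa
Substitute:
  tau = (7.7 × 10¹⁰) × 0.00055
  tau = 4.235 × 10⁷ Pa
Convert: tau = 4.235 × 10⁷ Pa = 42.35 MPa
Final answer: tau = 42.35 MPa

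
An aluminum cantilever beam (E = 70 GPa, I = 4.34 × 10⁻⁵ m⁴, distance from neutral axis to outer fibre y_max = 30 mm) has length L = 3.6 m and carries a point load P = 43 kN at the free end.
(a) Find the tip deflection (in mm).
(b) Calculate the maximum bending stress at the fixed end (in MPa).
(a) Tip deflection of a cantilever with an end point load: δ = P·L^3 / (3·E·I). Convert P = 43 kN = 43000 N, E = 70 GPa = 7 × 10¹⁰ Pa.
  δ = (43000 × 3.6^3) / (3 × (7 × 10¹⁰) × (4.34 × 10⁻⁵)) = 0.2201 m = 220.1 mm
(b) Maximum bending moment at the fixed end: M = P·L = 43000 × 3.6 = 154800 N·m. Convert y_max = 30 mm = 0.03 m.
  σ = M·y_max / I = (154800 × 0.03) / (4.34 × 10⁻⁵) = 1.07 × 10⁸ Pa = 107 MPa
Final answer: (a) δ = 220.1 mm, (b) σ = 107 MPa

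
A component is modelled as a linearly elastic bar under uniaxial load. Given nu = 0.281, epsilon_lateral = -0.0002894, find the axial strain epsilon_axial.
Model: a linearly elastic bar under uniaxial load, so epsilon_lateral = -nu·epsilon_axial.
Solve for epsilon_axial: epsilon_axial = -epsilon_lateral / nu.
Substitute:
  epsilon_axial = -(-0.0002894) / 0.281
  epsilon_axial = 0.00103
Final answer: epsilon_axial = 0.00103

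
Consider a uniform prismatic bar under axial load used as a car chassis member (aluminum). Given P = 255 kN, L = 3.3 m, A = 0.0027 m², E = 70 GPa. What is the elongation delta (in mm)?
Model: a uniform prismatic bar under axial load, so delta = (P·L) / (A·E).
Convert to SI units:
  P = 255 kN = 255000 N
  E = 70 GPa = 7 × 10¹⁰ Pa
Substitute:
  delta = (255000 × 3.3) / (0.0027 × (7 × 10¹⁰))
  delta = 0.004452 m
Convert: delta = 0.004452 m = 4.452 mm
Final answer: delta = 4.452 mm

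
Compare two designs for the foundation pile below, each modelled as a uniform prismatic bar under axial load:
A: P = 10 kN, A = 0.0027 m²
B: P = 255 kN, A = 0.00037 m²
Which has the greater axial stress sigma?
Model: a uniform prismatic bar under axial load, so sigma = P / A (SI units).
  A: sigma = 10000 / 0.0027 = 3.704 × 10⁶ Pa = 3.704 MPa
  B: sigma = 255000 / 0.00037 = 6.892 × 10⁸ Pa = 689.2 MPa
689.2 MPa > 3.704 MPa, so B is larger.
Final answer: B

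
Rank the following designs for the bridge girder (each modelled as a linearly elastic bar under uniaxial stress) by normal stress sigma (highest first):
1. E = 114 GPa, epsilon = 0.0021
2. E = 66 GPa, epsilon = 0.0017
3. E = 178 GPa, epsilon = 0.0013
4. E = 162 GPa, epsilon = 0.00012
Model: a linearly elastic bar under uniaxial stress, so sigma = E·epsilon (SI units).
  Case 1: sigma = (1.14 × 10¹¹) × 0.0021 = 2.394 × 10⁸ Pa = 239.4 MPa
  Case 2: sigma = (6.6 × 10¹⁰) × 0.0017 = 1.122 × 10⁸ Pa = 112.2 MPa
  Case 3: sigma = (1.78 × 10¹¹) × 0.0013 = 2.314 × 10⁸ Pa = 231.4 MPa
  Case 4: sigma = (1.62 × 10¹¹) × 0.00012 = 1.944 × 10⁷ Pa = 19.44 MPa
Ordering: 239.4 MPa (case 1) > 231.4 MPa (case 3) > 112.2 MPa (case 2) > 19.44 MPa (case 4)
Final answer: 1, 3, 2, 4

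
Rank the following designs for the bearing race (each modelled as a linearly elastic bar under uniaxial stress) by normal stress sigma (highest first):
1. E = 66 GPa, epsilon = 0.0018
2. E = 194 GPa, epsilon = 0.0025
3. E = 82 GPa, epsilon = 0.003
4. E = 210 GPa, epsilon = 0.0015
Model: a linearly elastic bar under uniaxial stress, so sigma = E·epsilon (SI units).
  Case 1: sigma = (6.6 × 10¹⁰) × 0.0018 = 1.188 × 10⁸ Pa = 118.8 MPa
  Case 2: sigma = (1.94 × 10¹¹) × 0.0025 = 4.85 × 10⁸ Pa = 485 MPa
  Case 3: sigma = (8.2 × 10¹⁰) × 0.003 = 2.46 × 10⁸ Pa = 246 MPa
  Case 4: sigma = (2.1 × 10¹¹) × 0.0015 = 3.15 × 10⁸ Pa = 315 MPa
Ordering: 485 MPa (case 2) > 315 MPa (case 4) > 246 MPa (case 3) > 118.8 MPa (case 1)
Final answer: 2, 4, 3, 1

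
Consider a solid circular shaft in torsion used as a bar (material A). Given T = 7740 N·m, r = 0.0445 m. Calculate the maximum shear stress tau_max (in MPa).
Model: a solid circular shaft in torsion, so tau_max = (2·T) / (π·r^3).
Substitute:
  tau_max = (2 × 7740) / (π × 0.0445^3)
  tau_max = 5.592 × 10⁷ Pa
Convert: tau_max = 5.592 × 10⁷ Pa = 55.92 MPa
Final answer: tau_max = 55.92 MPa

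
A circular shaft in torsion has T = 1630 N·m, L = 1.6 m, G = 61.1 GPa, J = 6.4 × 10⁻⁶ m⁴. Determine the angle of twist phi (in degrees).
Model: a circular shaft in torsion, so phi = (T·L) / (G·J).
Convert to SI units:
  G = 61.1 GPa = 6.11 × 10¹⁰ Pa
Substitute:
  phi = (1630 × 1.6) / ((6.11 × 10¹⁰) × (6.4 × 10⁻⁶))
  phi = 0.006669 rad
Convert to degrees: phi = 0.006669 × 180/π = 0.3821°
Final answer: phi = 0.3821°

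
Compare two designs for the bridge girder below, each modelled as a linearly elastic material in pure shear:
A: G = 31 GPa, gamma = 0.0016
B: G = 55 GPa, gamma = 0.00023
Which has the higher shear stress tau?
Model: a linearly elastic material in pure shear, so tau = G·gamma (SI units).
  A: tau = (3.1 × 10¹⁰) × 0.0016 = 4.96 × 10⁷ Pa = 49.6 MPa
  B: tau = (5.5 × 10¹⁰) × 0.00023 = 1.265 × 10⁷ Pa = 12.65 MPa
49.6 MPa > 12.65 MPa, so A is larger.
Final answer: A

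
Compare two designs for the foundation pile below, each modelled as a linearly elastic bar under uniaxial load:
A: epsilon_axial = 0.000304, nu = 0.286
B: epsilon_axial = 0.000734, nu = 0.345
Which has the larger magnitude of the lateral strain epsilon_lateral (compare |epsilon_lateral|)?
Model: a linearly elastic bar under uniaxial load, so epsilon_lateral = -nu·epsilon_axial (SI units).
  A: epsilon_lateral = -(0.286 × 0.000304) = -8.694 × 10⁻⁵
  B: epsilon_lateral = -(0.345 × 0.000734) = -0.0002532
|epsilon_lateral|: A = 8.694 × 10⁻⁵, B = 0.0002532, so B is larger in magnitude.
Final answer: B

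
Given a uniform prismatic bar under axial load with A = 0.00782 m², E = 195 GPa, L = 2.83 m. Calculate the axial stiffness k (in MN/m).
Model: a uniform prismatic bar under axial load, so k = (A·E) / L.
Convert to SI units:
  E = 195 GPa = 1.95 × 10¹¹ Pa
Substitute:
  k = (0.00782 × (1.95 × 10¹¹)) / 2.83
  k = 5.388 × 10⁸ N/m
Convert: k = 5.388 × 10⁸ N/m = 538.8 MN/m
Final answer: k = 538.8 MN/m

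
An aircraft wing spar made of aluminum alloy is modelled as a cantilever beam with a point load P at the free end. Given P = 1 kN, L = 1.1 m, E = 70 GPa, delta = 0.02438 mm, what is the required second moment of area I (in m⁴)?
Model: a cantilever beam with a point load P at the free end, so delta = (P·L^3) / (3·E·I).
Solve for I: I = (P·L^3) / (3·delta·E).
Convert to SI units:
  P = 1 kN = 1000 N
  E = 70 GPa = 7 × 10¹⁰ Pa
  delta = 0.02438 mm = 2.438 × 10⁻⁵ m
Substitute:
  I = (1000 × 1.1^3) / (3 × (2.438 × 10⁻⁵) × (7 × 10¹⁰))
  I = 0.00026 m⁴
Final answer: I = 0.00026 m⁴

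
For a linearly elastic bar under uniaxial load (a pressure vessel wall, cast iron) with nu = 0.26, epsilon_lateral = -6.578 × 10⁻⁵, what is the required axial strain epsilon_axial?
Model: a linearly elastic bar under uniaxial load, so epsilon_lateral = -nu·epsilon_axial.
Solve for epsilon_axial: epsilon_axial = -epsilon_lateral / nu.
Substitute:
  epsilon_axial = -(-6.578 × 10⁻⁵) / 0.26
  epsilon_axial = 0.000253
Final answer: epsilon_axial = 0.000253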